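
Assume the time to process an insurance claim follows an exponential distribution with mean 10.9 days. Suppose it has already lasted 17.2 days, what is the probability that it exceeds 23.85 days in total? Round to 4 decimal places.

The rate is λ = 1/10.9 = 0.0917431 per day.
P(X > s+t | X > s) = e^(−λ(s+t))/e^(−λs) = e^(−λt), independent of s = 17.2.
P(X > 6.65) = e^(−0.61009) ≈ 0.5433.

0.5433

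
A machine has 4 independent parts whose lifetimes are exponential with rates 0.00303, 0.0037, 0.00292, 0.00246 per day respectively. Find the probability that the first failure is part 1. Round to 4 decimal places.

0.2502

The time to first failure is exponential with rate Σλ = 0.00303 + 0.0037 + 0.00292 + 0.00246 = 0.01211.
P(part 1 first) = λ_1/Σλ = 0.00303/0.01211 ≈ 0.2502.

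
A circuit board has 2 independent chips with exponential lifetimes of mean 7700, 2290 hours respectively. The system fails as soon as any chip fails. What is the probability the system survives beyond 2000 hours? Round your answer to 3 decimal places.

The first failure time is exponential with rate Σλ_i = 1/7700 + 1/2290 = 0.000566551 per hour.
P(min > 2000) = e^(−0.000566551·2000) = e^(−1.1331) ≈ 0.322.

0.322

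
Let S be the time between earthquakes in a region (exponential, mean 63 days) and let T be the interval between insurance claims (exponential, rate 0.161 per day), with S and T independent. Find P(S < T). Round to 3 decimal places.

λ_1 = 1/63 = 0.015873, λ_2 = 0.161.
For independent exponentials, P(S < T) = λ_1/(λ_1+λ_2) = 0.015873/0.176873 ≈ 0.090.

0.090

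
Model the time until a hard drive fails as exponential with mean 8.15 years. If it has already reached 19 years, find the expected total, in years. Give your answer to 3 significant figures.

The rate is λ = 1/8.15 = 0.122699 per year.
By memorylessness, E[X | X > 19] = 19 + 1/λ = 19 + 8.15 = 27.15 years.

27.2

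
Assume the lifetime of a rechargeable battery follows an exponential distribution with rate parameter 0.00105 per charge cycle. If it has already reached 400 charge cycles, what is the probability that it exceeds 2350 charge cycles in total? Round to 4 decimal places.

By the memoryless property, P(X > 400+1950 | X > 400) = P(X > 1950).
P(X > 1950) = e^(−2.0475) ≈ 0.1291.

0.1291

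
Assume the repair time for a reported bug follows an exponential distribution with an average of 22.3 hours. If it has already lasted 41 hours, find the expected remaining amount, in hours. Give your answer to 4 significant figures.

The rate is λ = 1/22.3 = 0.044843 per hour.
By memorylessness, the remaining amount past any threshold is again Exp(λ) with mean 1/λ = 22.3 hours.

22.30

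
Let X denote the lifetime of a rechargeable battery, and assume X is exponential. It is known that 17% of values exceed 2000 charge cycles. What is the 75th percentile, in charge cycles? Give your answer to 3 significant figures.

e^(−λ·2000) = 0.17 ⇒ λ = −ln(0.17)/2000 = 0.000885978.
75th percentile: 1 − e^(−λt) = 0.75, t = −ln(0.25)/λ = 1564.7 charge cycles.

1560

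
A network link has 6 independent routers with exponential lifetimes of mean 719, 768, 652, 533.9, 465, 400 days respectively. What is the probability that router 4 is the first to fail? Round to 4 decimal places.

Rates: λ_i = 1/mean_i → 0.00139082, 0.00130208, 0.00153374, 0.00187301, 0.00215054, 0.0025; Σλ = 0.0107502.
P(router 4 first) = λ_4/Σλ = 0.00187301/0.0107502 ≈ 0.1742.

0.1742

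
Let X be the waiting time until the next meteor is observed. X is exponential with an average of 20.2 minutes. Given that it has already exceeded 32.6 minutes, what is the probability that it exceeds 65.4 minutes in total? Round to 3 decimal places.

0.197

The rate is λ = 1/20.2 = 0.049505 per minute.
By the memoryless property, P(X > 32.6+32.8 | X > 32.6) = P(X > 32.8).
P(X > 32.8) = e^(−1.6238) ≈ 0.197.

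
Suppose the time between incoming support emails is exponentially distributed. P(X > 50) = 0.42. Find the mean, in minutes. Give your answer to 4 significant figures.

e^(−λ·50) = 0.42 ⇒ λ = −ln(0.42)/50 = 0.01735.
Mean = 1/λ = 57.6368 minutes.

57.64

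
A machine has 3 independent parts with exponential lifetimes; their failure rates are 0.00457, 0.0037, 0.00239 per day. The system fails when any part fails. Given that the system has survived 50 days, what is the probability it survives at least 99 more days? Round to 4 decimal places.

0.3481

Time to first failure ~ Exp(Σλ) with Σλ = 0.01066.
By memorylessness, P(T > 50+99 | T > 50) = P(T > 99) = e^(−0.01066·99) ≈ 0.3481.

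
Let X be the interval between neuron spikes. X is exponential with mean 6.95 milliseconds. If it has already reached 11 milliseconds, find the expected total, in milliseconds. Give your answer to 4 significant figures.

The rate is λ = 1/6.95 = 0.143885 per millisecond.
By memorylessness, E[X | X > 11] = 11 + 1/λ = 11 + 6.95 = 17.95 milliseconds.

17.95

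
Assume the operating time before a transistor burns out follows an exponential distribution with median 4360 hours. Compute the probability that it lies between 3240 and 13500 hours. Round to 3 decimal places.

0.481

For an exponential, median = ln(2)/λ, so λ = ln 2 / 4360 = 0.000158979 per hour.
P(3240 < X < 13500) = e^(−λ·3240) − e^(−λ·13500) = 0.59745 − 0.11693 ≈ 0.481.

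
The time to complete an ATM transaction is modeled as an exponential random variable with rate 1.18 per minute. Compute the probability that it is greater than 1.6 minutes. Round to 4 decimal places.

0.1514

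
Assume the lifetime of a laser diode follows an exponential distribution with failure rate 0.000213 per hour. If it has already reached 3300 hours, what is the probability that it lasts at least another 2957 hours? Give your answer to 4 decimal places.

0.5327

P(X > s+t | X > s) = e^(−λ(s+t))/e^(−λs) = e^(−λt), independent of s = 3300.
P(X > 2957) = e^(−0.62984) ≈ 0.5327.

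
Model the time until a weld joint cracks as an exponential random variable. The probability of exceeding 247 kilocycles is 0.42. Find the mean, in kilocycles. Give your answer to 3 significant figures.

e^(−λ·247) = 0.42 ⇒ λ = −ln(0.42)/247 = 0.00351215.
Mean = 1/λ = 284.726 kilocycles.

285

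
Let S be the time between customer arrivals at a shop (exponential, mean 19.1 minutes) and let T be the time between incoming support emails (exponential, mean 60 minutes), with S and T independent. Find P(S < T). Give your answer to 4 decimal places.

0.7585

λ_1 = 1/19.1 = 0.052356, λ_2 = 1/60 = 0.0166667.
For independent exponentials, P(S < T) = λ_1/(λ_1+λ_2) = 0.052356/0.0690227 ≈ 0.7585.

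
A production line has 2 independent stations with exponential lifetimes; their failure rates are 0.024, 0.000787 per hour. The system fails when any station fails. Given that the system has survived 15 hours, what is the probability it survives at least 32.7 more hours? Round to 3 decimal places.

Time to first failure ~ Exp(Σλ) with Σλ = 0.024787.
By memorylessness, P(T > 15+32.7 | T > 15) = P(T > 32.7) = e^(−0.024787·32.7) ≈ 0.445.

0.445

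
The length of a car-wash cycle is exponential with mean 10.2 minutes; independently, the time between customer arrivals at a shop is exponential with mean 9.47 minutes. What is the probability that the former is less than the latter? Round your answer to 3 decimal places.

0.481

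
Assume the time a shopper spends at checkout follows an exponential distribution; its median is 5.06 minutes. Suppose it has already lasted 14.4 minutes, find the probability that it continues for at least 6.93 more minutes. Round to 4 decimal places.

0.3870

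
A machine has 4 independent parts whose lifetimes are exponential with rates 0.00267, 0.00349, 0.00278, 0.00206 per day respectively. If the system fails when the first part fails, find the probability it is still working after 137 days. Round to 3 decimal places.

0.222

The time to first failure is exponential with rate Σλ = 0.00267 + 0.00349 + 0.00278 + 0.00206 = 0.011.
P(min > 137) = e^(−0.011·137) = e^(−1.507) ≈ 0.222.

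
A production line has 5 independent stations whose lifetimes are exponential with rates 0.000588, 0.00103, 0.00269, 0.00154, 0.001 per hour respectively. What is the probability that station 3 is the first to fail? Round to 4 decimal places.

0.3928

The time to first failure is exponential with rate Σλ = 0.000588 + 0.00103 + 0.00269 + 0.00154 + 0.001 = 0.006848.
P(station 3 first) = λ_3/Σλ = 0.00269/0.006848 ≈ 0.3928.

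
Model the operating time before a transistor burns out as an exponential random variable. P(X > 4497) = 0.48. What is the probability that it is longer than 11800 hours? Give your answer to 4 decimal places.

e^(−λ·4497) = 0.48 ⇒ λ = −ln(0.48)/4497 = 0.000163213.
P(X > 11800) = e^(−0.000163213·11800) = e^(−1.9259) ≈ 0.1457.

0.1457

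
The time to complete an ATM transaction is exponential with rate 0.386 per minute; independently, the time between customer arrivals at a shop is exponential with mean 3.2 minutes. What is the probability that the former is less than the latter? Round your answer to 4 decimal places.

λ_1 = 0.386, λ_2 = 1/3.2 = 0.3125.
For independent exponentials, P(the former < the latter) = λ_1/(λ_1+λ_2) = 0.386/0.6985 ≈ 0.5526.

0.5526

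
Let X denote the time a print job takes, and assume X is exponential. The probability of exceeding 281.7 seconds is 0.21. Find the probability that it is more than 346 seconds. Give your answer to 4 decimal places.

e^(−λ·281.7) = 0.21 ⇒ λ = −ln(0.21)/281.7 = 0.00554011.
P(X > 346) = e^(−0.00554011·346) = e^(−1.9169) ≈ 0.1471.

0.1471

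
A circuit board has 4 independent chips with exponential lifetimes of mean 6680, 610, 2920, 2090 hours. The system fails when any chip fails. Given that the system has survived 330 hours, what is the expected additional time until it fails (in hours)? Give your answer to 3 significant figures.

383

First-failure rate Σλ = 1/6680 + 1/610 + 1/2920 + 1/2090 = 0.00260998.
By memorylessness the expected residual is 1/Σλ = 383.145 hours, regardless of the 330 already elapsed.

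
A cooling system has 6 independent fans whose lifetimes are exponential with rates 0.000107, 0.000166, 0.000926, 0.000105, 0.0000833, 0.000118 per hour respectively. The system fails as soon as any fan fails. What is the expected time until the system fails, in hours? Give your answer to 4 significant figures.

664.3

The time to first failure is exponential with rate Σλ = 0.000107 + 0.000166 + 0.000926 + 0.000105 + 0.0000833 + 0.000118 = 0.0015053.
E[min] = 1/Σλ = 1/0.0015053 = 664.319 hours.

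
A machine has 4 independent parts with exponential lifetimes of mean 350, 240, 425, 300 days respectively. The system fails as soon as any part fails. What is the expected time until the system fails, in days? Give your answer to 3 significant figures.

The first failure time is exponential with rate Σλ_i = 1/350 + 1/240 + 1/425 + 1/300 = 0.0127101 per day.
E[min] = 1/Σλ = 1/0.0127101 = 78.6777 days.

78.7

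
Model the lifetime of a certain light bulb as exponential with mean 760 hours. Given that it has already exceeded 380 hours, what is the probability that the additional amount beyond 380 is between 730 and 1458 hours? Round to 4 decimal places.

The rate is λ = 1/760 = 0.00131579 per hour.
Memoryless: the residual past 380 is again Exp(λ).
P(730 < residual < 1458) = e^(−λ·730) − e^(−λ·1458) = 0.38269 − 0.14684 ≈ 0.2359.

0.2359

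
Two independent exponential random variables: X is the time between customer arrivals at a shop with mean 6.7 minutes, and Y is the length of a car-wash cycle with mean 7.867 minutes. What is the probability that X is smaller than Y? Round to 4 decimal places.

0.5401

λ_1 = 1/6.7 = 0.149254, λ_2 = 1/7.867 = 0.127113.
For independent exponentials, P(X < Y) = λ_1/(λ_1+λ_2) = 0.149254/0.276367 ≈ 0.5401.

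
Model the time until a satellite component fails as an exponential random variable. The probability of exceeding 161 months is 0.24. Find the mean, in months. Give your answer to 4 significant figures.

112.8

e^(−λ·161) = 0.24 ⇒ λ = −ln(0.24)/161 = 0.00886408.
Mean = 1/λ = 112.815 months.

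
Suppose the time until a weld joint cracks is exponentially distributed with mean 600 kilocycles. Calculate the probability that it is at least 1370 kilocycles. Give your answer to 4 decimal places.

The rate is λ = 1/600 = 0.00166667 per kilocycle.
P(X > 1370) = e^(−λ·1370) = e^(−2.2833) ≈ 0.1019.

0.1019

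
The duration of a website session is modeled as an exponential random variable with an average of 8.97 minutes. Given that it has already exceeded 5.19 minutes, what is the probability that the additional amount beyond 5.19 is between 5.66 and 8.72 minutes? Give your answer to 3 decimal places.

0.154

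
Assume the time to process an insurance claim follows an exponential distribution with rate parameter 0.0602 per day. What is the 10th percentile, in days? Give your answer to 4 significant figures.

Set 1 − e^(−λt) = 0.1, so t = −ln(0.9)/λ = 0.10536/0.0602 ≈ 1.75017 days.

1.750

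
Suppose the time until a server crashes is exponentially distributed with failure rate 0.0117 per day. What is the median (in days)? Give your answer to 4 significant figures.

59.24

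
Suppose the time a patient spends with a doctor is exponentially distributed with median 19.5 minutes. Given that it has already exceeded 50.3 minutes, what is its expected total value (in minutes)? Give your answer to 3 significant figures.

For an exponential, median = ln(2)/λ, so λ = ln 2 / 19.5 = 0.035546 per minute.
By memorylessness, E[X | X > 50.3] = 50.3 + 1/λ = 50.3 + 28.1326 = 78.4326 minutes.

78.4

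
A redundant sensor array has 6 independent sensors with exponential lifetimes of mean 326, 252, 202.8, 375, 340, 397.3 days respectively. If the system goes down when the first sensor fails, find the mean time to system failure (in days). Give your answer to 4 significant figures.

49.77

The first failure time is exponential with rate Σλ_i = 1/326 + 1/252 + 1/202.8 + 1/375 + 1/340 + 1/397.3 = 0.0200915 per day.
E[min] = 1/Σλ = 1/0.0200915 = 49.7722 days.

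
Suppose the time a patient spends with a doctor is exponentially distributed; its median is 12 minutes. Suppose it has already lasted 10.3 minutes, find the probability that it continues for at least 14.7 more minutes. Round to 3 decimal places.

For an exponential, median = ln(2)/λ, so λ = ln 2 / 12 = 0.0577623 per minute.
The exponential is memoryless, so the remaining time is again Exp(λ): the condition X > 10.3 is irrelevant.
P(X > 14.7) = e^(−0.84911) ≈ 0.428.

0.428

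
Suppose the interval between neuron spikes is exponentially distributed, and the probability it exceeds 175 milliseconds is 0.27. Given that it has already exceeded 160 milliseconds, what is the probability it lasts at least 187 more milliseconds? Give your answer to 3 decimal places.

0.247

From e^(−λ·175) = 0.27, λ = −ln(0.27)/175 = 0.0074819.
Memoryless: P(X > 160+187 | X > 160) = P(X > 187) = e^(−0.0074819·187) ≈ 0.247.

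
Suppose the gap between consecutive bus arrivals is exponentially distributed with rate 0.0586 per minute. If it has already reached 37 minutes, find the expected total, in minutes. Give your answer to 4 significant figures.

By memorylessness, E[X | X > 37] = 37 + 1/λ = 37 + 17.0648 = 54.0648 minutes.

54.06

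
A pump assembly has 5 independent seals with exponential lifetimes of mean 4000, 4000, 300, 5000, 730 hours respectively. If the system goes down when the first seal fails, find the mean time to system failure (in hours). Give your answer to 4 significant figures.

185.1

The first failure time is exponential with rate Σλ_i = 1/4000 + 1/4000 + 1/300 + 1/5000 + 1/730 = 0.0054032 per hour.
E[min] = 1/Σλ = 1/0.0054032 = 185.076 hours.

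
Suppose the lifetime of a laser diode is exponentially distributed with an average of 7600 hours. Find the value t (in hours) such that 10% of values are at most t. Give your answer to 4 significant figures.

The rate is λ = 1/7600 = 0.000131579 per hour.
Set 1 − e^(−λt) = 0.1, so t = −ln(0.9)/λ = 0.10536/0.000131579 ≈ 800.74 hours.

800.7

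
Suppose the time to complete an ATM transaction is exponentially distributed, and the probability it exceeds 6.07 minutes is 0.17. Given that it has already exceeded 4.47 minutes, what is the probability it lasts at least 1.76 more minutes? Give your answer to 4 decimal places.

0.5982

From e^(−λ·6.07) = 0.17, λ = −ln(0.17)/6.07 = 0.29192.
Memoryless: P(X > 4.47+1.76 | X > 4.47) = P(X > 1.76) = e^(−0.29192·1.76) ≈ 0.5982.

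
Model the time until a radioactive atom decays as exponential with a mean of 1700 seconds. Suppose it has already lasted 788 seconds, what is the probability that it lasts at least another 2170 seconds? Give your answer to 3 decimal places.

0.279

The rate is λ = 1/1700 = 0.000588235 per second.
By the memoryless property, P(X > 788+2170 | X > 788) = P(X > 2170).
P(X > 2170) = e^(−1.2765) ≈ 0.279.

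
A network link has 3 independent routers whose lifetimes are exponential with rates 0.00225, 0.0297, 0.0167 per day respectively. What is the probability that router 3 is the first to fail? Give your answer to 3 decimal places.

0.343

The time to first failure is exponential with rate Σλ = 0.00225 + 0.0297 + 0.0167 = 0.04865.
P(router 3 first) = λ_3/Σλ = 0.0167/0.04865 ≈ 0.343.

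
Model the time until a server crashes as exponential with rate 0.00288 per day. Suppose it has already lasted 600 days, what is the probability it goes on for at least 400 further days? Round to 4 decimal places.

0.3160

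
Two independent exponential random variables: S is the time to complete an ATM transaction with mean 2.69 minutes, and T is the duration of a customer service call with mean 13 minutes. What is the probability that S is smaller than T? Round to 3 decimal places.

0.829

λ_1 = 1/2.69 = 0.371747, λ_2 = 1/13 = 0.0769231.
For independent exponentials, P(S < T) = λ_1/(λ_1+λ_2) = 0.371747/0.44867 ≈ 0.829.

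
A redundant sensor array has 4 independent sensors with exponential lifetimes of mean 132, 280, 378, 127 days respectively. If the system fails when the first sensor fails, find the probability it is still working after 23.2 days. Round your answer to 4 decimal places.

The first failure time is exponential with rate Σλ_i = 1/132 + 1/280 + 1/378 + 1/127 = 0.0216667 per day.
P(min > 23.2) = e^(−0.0216667·23.2) = e^(−0.50267) ≈ 0.6049.

0.6049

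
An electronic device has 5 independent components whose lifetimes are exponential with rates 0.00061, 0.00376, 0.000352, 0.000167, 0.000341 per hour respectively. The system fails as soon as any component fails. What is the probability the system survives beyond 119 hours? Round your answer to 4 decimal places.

0.5367

The time to first failure is exponential with rate Σλ = 0.00061 + 0.00376 + 0.000352 + 0.000167 + 0.000341 = 0.00523.
P(min > 119) = e^(−0.00523·119) = e^(−0.62237) ≈ 0.5367.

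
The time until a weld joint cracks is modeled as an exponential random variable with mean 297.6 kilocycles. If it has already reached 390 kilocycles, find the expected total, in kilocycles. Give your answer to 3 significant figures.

The rate is λ = 1/297.6 = 0.00336022 per kilocycle.
By memorylessness, E[X | X > 390] = 390 + 1/λ = 390 + 297.6 = 687.6 kilocycles.

688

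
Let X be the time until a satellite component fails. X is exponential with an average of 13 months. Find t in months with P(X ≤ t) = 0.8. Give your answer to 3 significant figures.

20.9

The rate is λ = 1/13 = 0.0769231 per month.
Set 1 − e^(−λt) = 0.8, so t = −ln(0.2)/λ = 1.6094/0.0769231 ≈ 20.9227 months.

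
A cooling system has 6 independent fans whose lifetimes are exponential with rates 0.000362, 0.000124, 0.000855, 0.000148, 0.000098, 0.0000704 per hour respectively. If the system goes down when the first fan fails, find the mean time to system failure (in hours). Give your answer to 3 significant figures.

The time to first failure is exponential with rate Σλ = 0.000362 + 0.000124 + 0.000855 + 0.000148 + 0.000098 + 0.0000704 = 0.0016574.
E[min] = 1/Σλ = 1/0.0016574 = 603.355 hours.

603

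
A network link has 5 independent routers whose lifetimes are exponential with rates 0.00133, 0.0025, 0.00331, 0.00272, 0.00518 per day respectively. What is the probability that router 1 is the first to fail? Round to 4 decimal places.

The time to first failure is exponential with rate Σλ = 0.00133 + 0.0025 + 0.00331 + 0.00272 + 0.00518 = 0.01504.
P(router 1 first) = λ_1/Σλ = 0.00133/0.01504 ≈ 0.0884.

0.0884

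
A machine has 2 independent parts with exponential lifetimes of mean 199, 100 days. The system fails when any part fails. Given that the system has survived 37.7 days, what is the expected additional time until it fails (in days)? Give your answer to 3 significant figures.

First-failure rate Σλ = 1/199 + 1/100 = 0.0150251.
By memorylessness the expected residual is 1/Σλ = 66.5552 days, regardless of the 37.7 already elapsed.

66.6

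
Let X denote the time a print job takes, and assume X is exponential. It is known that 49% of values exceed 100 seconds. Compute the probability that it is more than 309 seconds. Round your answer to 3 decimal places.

0.110

e^(−λ·100) = 0.49 ⇒ λ = −ln(0.49)/100 = 0.0071335.
P(X > 309) = e^(−0.0071335·309) = e^(−2.2043) ≈ 0.110.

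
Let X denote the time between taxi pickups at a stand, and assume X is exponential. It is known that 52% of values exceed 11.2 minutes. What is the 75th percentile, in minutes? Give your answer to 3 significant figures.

e^(−λ·11.2) = 0.52 ⇒ λ = −ln(0.52)/11.2 = 0.0583863.
75th percentile: 1 − e^(−λt) = 0.75, t = −ln(0.25)/λ = 23.7435 minutes.

23.7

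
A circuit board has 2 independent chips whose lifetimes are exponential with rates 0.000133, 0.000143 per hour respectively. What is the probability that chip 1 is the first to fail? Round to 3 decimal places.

The time to first failure is exponential with rate Σλ = 0.000133 + 0.000143 = 0.000276.
P(chip 1 first) = λ_1/Σλ = 0.000133/0.000276 ≈ 0.482.

0.482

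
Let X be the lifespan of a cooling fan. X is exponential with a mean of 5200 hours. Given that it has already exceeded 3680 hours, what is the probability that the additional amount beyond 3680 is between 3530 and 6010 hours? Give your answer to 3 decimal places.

The rate is λ = 1/5200 = 0.000192308 per hour.
Memoryless: the residual past 3680 is again Exp(λ).
P(3530 < residual < 6010) = e^(−λ·3530) − e^(−λ·6010) = 0.50720 − 0.31482 ≈ 0.192.

0.192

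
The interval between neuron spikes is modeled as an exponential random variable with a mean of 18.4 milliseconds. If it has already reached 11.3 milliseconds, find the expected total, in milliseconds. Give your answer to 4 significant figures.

29.70

The rate is λ = 1/18.4 = 0.0543478 per millisecond.
By memorylessness, E[X | X > 11.3] = 11.3 + 1/λ = 11.3 + 18.4 = 29.7 milliseconds.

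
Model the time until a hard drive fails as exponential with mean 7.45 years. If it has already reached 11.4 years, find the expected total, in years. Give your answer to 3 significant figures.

The rate is λ = 1/7.45 = 0.134228 per year.
By memorylessness, E[X | X > 11.4] = 11.4 + 1/λ = 11.4 + 7.45 = 18.85 years.

18.9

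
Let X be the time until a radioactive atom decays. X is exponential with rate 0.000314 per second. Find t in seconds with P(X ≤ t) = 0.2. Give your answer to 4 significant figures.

Set 1 − e^(−λt) = 0.2, so t = −ln(0.8)/λ = 0.22314/0.000314 ≈ 710.648 seconds.

710.6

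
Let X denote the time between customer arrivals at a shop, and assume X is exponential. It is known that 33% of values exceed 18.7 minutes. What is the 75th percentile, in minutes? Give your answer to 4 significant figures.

23.38

e^(−λ·18.7) = 0.33 ⇒ λ = −ln(0.33)/18.7 = 0.0592868.
75th percentile: 1 − e^(−λt) = 0.75, t = −ln(0.25)/λ = 23.3829 minutes.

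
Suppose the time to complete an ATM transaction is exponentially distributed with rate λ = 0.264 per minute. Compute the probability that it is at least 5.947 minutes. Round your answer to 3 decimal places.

P(X > 5.947) = e^(−λ·5.947) = e^(−1.57) ≈ 0.208.

0.208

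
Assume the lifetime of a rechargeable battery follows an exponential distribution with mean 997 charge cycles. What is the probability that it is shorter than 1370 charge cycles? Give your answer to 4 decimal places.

0.7469

The rate is λ = 1/997 = 0.00100301 per charge cycle.
P(X ≤ 1370) = 1 − e^(−λ·1370) = 1 − e^(−1.3741) ≈ 0.7469.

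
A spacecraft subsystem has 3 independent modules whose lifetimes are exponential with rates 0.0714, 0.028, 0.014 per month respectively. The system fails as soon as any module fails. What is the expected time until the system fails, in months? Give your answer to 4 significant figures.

8.818

The time to first failure is exponential with rate Σλ = 0.0714 + 0.028 + 0.014 = 0.1134.
E[min] = 1/Σλ = 1/0.1134 = 8.81834 months.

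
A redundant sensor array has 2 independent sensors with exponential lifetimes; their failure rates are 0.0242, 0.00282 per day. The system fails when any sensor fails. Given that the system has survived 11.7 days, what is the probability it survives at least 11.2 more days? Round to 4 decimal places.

Time to first failure ~ Exp(Σλ) with Σλ = 0.02702.
By memorylessness, P(T > 11.7+11.2 | T > 11.7) = P(T > 11.2) = e^(−0.02702·11.2) ≈ 0.7389.

0.7389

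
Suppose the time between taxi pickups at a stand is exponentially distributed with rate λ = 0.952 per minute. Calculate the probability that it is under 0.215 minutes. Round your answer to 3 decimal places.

0.185

P(X ≤ 0.215) = 1 − e^(−λ·0.215) = 1 − e^(−0.20468) ≈ 0.185.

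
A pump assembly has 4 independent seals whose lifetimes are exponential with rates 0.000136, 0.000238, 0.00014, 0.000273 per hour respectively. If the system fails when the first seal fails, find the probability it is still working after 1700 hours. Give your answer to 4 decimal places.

0.2624

The time to first failure is exponential with rate Σλ = 0.000136 + 0.000238 + 0.00014 + 0.000273 = 0.000787.
P(min > 1700) = e^(−0.000787·1700) = e^(−1.3379) ≈ 0.2624.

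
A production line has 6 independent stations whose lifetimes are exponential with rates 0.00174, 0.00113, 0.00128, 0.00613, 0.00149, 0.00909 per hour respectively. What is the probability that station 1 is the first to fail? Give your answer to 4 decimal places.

0.0834

The time to first failure is exponential with rate Σλ = 0.00174 + 0.00113 + 0.00128 + 0.00613 + 0.00149 + 0.00909 = 0.02086.
P(station 1 first) = λ_1/Σλ = 0.00174/0.02086 ≈ 0.0834.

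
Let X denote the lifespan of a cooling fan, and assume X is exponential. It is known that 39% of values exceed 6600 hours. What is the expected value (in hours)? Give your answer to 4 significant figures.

7009

e^(−λ·6600) = 0.39 ⇒ λ = −ln(0.39)/6600 = 0.000142668.
Mean = 1/λ = 7009.28 hours.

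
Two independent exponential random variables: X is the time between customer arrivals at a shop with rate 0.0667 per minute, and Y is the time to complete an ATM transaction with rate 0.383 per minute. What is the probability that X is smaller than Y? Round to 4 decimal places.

0.1483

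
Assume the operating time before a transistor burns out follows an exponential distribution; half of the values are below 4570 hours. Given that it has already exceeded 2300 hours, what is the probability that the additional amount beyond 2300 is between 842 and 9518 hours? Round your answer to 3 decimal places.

For an exponential, median = ln(2)/λ, so λ = ln 2 / 4570 = 0.000151673 per hour.
Memoryless: the residual past 2300 is again Exp(λ).
P(842 < residual < 9518) = e^(−λ·842) − e^(−λ·9518) = 0.88011 − 0.23607 ≈ 0.644.

0.644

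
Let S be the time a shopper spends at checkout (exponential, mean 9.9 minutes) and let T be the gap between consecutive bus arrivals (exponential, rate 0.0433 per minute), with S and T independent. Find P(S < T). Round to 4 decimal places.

λ_1 = 1/9.9 = 0.10101, λ_2 = 0.0433.
For independent exponentials, P(S < T) = λ_1/(λ_1+λ_2) = 0.10101/0.14431 ≈ 0.7000.

0.7000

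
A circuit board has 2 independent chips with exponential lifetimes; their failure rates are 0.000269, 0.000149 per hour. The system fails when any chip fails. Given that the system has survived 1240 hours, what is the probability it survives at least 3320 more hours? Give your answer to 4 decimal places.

Time to first failure ~ Exp(Σλ) with Σλ = 0.000418.
By memorylessness, P(T > 1240+3320 | T > 1240) = P(T > 3320) = e^(−0.000418·3320) ≈ 0.2496.

0.2496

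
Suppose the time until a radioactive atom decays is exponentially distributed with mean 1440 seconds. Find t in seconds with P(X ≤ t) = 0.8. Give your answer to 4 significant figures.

The rate is λ = 1/1440 = 0.000694444 per second.
Set 1 − e^(−λt) = 0.8, so t = −ln(0.2)/λ = 1.6094/0.000694444 ≈ 2317.59 seconds.

2318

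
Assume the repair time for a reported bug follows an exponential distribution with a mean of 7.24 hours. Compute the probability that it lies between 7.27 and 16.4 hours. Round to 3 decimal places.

The rate is λ = 1/7.24 = 0.138122 per hour.
P(7.27 < X < 16.4) = e^(−λ·7.27) − e^(−λ·16.4) = 0.36636 − 0.10381 ≈ 0.263.

0.263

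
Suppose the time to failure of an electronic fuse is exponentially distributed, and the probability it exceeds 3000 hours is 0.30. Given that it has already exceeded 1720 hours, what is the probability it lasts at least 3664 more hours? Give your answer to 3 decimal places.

0.230

From e^(−λ·3000) = 0.30, λ = −ln(0.30)/3000 = 0.000401324.
Memoryless: P(X > 1720+3664 | X > 1720) = P(X > 3664) = e^(−0.000401324·3664) ≈ 0.230.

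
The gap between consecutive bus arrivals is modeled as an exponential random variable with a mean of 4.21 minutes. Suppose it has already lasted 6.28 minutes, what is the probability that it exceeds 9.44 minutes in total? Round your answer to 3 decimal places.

The rate is λ = 1/4.21 = 0.23753 per minute.
By the memoryless property, P(X > 6.28+3.16 | X > 6.28) = P(X > 3.16).
P(X > 3.16) = e^(−0.75059) ≈ 0.472.

0.472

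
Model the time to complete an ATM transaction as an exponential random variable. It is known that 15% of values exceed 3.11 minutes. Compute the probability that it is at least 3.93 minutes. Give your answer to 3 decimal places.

e^(−λ·3.11) = 0.15 ⇒ λ = −ln(0.15)/3.11 = 0.610006.
P(X > 3.93) = e^(−0.610006·3.93) = e^(−2.3973) ≈ 0.091.

0.091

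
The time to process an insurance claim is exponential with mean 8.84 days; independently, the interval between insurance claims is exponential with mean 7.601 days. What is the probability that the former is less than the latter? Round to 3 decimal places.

0.462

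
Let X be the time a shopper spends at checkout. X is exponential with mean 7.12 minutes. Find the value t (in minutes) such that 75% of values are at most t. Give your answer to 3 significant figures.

9.87

The rate is λ = 1/7.12 = 0.140449 per minute.
Set 1 − e^(−λt) = 0.75, so t = −ln(0.25)/λ = 1.3863/0.140449 ≈ 9.87042 minutes.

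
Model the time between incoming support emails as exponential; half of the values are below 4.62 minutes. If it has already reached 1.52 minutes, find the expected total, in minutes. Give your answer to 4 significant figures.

For an exponential, median = ln(2)/λ, so λ = ln 2 / 4.62 = 0.150032 per minute.
By memorylessness, E[X | X > 1.52] = 1.52 + 1/λ = 1.52 + 6.66525 = 8.18525 minutes.

8.185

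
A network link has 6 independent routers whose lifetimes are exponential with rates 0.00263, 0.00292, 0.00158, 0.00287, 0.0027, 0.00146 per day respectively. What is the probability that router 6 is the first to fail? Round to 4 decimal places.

The time to first failure is exponential with rate Σλ = 0.00263 + 0.00292 + 0.00158 + 0.00287 + 0.0027 + 0.00146 = 0.01416.
P(router 6 first) = λ_6/Σλ = 0.00146/0.01416 ≈ 0.1031.

0.1031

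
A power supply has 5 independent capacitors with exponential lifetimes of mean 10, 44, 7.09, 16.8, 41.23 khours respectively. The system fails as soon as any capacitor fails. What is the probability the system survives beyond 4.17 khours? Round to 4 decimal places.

0.2347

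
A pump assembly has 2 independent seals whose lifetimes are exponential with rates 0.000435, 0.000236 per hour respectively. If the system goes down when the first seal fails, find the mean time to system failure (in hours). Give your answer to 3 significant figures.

1490

The time to first failure is exponential with rate Σλ = 0.000435 + 0.000236 = 0.000671.
E[min] = 1/Σλ = 1/0.000671 = 1490.31 hours.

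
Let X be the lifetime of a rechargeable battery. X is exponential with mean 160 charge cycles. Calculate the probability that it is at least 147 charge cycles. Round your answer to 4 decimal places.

The rate is λ = 1/160 = 0.00625 per charge cycle.
P(X > 147) = e^(−λ·147) = e^(−0.91875) ≈ 0.3990.

0.3990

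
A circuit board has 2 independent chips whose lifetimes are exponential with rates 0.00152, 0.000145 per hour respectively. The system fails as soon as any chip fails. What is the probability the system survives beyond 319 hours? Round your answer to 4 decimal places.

The time to first failure is exponential with rate Σλ = 0.00152 + 0.000145 = 0.001665.
P(min > 319) = e^(−0.001665·319) = e^(−0.53114) ≈ 0.5879.

0.5879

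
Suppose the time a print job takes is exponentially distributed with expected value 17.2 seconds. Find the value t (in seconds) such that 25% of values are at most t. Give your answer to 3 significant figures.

The rate is λ = 1/17.2 = 0.0581395 per second.
Set 1 − e^(−λt) = 0.25, so t = −ln(0.75)/λ = 0.28768/0.0581395 ≈ 4.94813 seconds.

4.95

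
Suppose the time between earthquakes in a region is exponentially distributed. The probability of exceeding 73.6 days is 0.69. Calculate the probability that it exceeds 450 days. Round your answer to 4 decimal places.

e^(−λ·73.6) = 0.69 ⇒ λ = −ln(0.69)/73.6 = 0.00504163.
P(X > 450) = e^(−0.00504163·450) = e^(−2.2687) ≈ 0.1034.

0.1034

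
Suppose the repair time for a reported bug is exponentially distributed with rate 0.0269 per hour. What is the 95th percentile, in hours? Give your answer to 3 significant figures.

111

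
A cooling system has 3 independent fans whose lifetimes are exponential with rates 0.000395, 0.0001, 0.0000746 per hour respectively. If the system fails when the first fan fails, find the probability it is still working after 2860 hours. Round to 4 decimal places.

The time to first failure is exponential with rate Σλ = 0.000395 + 0.0001 + 0.0000746 = 0.0005696.
P(min > 2860) = e^(−0.0005696·2860) = e^(−1.6291) ≈ 0.1961.

0.1961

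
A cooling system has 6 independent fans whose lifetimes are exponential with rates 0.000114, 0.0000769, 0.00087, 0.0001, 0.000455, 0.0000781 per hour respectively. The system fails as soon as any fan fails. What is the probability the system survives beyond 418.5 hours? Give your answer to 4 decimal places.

The time to first failure is exponential with rate Σλ = 0.000114 + 0.0000769 + 0.00087 + 0.0001 + 0.000455 + 0.0000781 = 0.001694.
P(min > 418.5) = e^(−0.001694·418.5) = e^(−0.70894) ≈ 0.4922.

0.4922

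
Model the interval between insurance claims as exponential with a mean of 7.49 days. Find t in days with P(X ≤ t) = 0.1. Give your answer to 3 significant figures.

The rate is λ = 1/7.49 = 0.133511 per day.
Set 1 − e^(−λt) = 0.1, so t = −ln(0.9)/λ = 0.10536/0.133511 ≈ 0.78915 days.

0.789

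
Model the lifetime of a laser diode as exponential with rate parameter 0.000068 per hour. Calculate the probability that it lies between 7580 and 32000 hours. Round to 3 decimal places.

P(7580 < X < 32000) = e^(−λ·7580) − e^(−λ·32000) = 0.59724 − 0.11349 ≈ 0.484.

0.484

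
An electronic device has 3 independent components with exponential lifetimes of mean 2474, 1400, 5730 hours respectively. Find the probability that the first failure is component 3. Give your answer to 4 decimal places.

0.1350

Rates: λ_i = 1/mean_i → 0.000404204, 0.000714286, 0.00017452; Σλ = 0.00129301.
P(component 3 first) = λ_3/Σλ = 0.00017452/0.00129301 ≈ 0.1350.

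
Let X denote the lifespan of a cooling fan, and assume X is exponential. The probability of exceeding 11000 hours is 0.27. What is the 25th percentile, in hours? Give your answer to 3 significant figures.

2420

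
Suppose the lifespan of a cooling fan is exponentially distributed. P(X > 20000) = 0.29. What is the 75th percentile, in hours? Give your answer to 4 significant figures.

22400

e^(−λ·20000) = 0.29 ⇒ λ = −ln(0.29)/20000 = 0.0000618937.
75th percentile: 1 − e^(−λt) = 0.75, t = −ln(0.25)/λ = 22398 hours.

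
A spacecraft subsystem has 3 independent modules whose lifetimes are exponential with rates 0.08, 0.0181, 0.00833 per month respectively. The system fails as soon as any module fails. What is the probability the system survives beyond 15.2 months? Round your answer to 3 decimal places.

The time to first failure is exponential with rate Σλ = 0.08 + 0.0181 + 0.00833 = 0.10643.
P(min > 15.2) = e^(−0.10643·15.2) = e^(−1.6177) ≈ 0.198.

0.198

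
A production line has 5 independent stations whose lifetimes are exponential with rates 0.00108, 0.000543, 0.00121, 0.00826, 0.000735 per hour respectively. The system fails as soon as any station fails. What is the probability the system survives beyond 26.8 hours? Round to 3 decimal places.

0.728

The time to first failure is exponential with rate Σλ = 0.00108 + 0.000543 + 0.00121 + 0.00826 + 0.000735 = 0.011828.
P(min > 26.8) = e^(−0.011828·26.8) = e^(−0.31699) ≈ 0.728.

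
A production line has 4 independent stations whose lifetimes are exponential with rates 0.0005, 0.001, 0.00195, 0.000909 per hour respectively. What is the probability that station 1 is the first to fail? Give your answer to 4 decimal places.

The time to first failure is exponential with rate Σλ = 0.0005 + 0.001 + 0.00195 + 0.000909 = 0.004359.
P(station 1 first) = λ_1/Σλ = 0.0005/0.004359 ≈ 0.1147.

0.1147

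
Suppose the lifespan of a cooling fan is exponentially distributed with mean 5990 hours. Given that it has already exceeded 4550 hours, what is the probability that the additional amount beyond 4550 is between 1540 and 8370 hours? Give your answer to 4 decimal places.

The rate is λ = 1/5990 = 0.000166945 per hour.
Memoryless: the residual past 4550 is again Exp(λ).
P(1540 < residual < 8370) = e^(−λ·1540) − e^(−λ·8370) = 0.77329 − 0.24726 ≈ 0.5260.

0.5260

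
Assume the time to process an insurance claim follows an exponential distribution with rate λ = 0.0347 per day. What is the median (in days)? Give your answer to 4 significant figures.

Set 1 − e^(−λt) = 0.5, so t = −ln(0.5)/λ = 0.69315/0.0347 ≈ 19.9754 days.

19.98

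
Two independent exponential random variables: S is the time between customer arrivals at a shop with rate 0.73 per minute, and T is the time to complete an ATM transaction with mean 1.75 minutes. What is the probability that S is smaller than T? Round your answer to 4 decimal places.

0.5609

λ_1 = 0.73, λ_2 = 1/1.75 = 0.571429.
For independent exponentials, P(S < T) = λ_1/(λ_1+λ_2) = 0.73/1.30143 ≈ 0.5609.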